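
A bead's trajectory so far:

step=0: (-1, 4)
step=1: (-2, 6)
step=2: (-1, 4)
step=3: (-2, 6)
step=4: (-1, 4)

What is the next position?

(-2, 6)

Step-to-step displacements: (-1, +2), (+1, -2), (-1, +2), (+1, -2); each is -1× the previous.
step 5: (-1, 4) + (-1, +2) → (-2, 6)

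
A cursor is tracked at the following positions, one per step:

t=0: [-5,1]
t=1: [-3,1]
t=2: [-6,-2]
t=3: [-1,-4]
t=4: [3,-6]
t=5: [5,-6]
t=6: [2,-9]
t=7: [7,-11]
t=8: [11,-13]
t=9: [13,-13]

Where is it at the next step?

Step-to-step displacements: [+2,+0], [-3,-3], [+5,-2], [+4,-2], [+2,+0], [-3,-3], [+5,-2], [+4,-2], [+2,+0] — a repeating cycle of length 4.
step 10: apply [-3,-3] → [10,-16]

[10,-16]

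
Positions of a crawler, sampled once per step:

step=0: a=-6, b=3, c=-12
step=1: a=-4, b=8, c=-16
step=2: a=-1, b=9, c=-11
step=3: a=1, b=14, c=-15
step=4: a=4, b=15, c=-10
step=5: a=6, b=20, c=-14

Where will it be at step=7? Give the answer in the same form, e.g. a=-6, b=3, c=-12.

Step-to-step displacements: (+2,+5,-4), (+3,+1,+5), (+2,+5,-4), (+3,+1,+5), (+2,+5,-4) — a repeating cycle of length 2.
step 6: apply (+3,+1,+5) → a=9, b=21, c=-9
step 7: apply (+2,+5,-4) → a=11, b=26, c=-13

a=11, b=26, c=-13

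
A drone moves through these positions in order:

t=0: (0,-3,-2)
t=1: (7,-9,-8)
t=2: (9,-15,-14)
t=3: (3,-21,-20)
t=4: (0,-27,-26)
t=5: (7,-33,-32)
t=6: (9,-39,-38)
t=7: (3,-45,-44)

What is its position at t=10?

The first coordinate repeats the cycle [0, 7, 9, 3] with period 4; step 10 mod 4 = 2, giving 9.
The second coordinate changes by -6 each step, so at step 10 it is -3 + 10·(-6) = -63.
The third coordinate changes by -6 each step, so at step 10 it is -2 + 10·(-6) = -62.

(9,-63,-62)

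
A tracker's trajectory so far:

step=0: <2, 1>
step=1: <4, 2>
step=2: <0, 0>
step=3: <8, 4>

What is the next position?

<-8, -4>

The jumps are <+2, +1>, <-4, -2>, <+8, +4> — a geometric progression with ratio -2.
step 4: <8, 4> + <-16, -8> → <-8, -4>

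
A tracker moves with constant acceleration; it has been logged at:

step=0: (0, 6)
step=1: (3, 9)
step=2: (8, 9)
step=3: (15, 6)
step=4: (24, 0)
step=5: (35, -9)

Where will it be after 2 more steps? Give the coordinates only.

First differences are (+3, +3), (+5, +0), (+7, -3), (+9, -6), (+11, -9); their common second difference is (+2, -3) (constant acceleration).
step 6: (35, -9) + (+13, -12) → (48, -21)
step 7: (48, -21) + (+15, -15) → (63, -36)

(63, -36)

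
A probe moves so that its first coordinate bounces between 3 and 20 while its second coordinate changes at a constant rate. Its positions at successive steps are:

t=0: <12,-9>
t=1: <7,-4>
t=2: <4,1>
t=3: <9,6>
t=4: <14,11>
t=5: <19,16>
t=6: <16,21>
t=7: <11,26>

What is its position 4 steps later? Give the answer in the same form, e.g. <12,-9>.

<15,46>

The first coordinate travels 5 per step and bounces off the walls at 3 and 20.
  step 8: 11 → 6
  step 9: 6 → 5
  step 10: 5 → 10
  step 11: 10 → 15
The second coordinate changes by +5 each step: at step 11 it is 46.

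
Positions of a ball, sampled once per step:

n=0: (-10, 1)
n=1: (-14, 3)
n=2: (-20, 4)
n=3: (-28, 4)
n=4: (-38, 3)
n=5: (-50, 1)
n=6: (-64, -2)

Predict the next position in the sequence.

(-80, -6)

Taking differences between consecutive positions: (-4, +2), (-6, +1), (-8, +0), (-10, -1), (-12, -2), (-14, -3). These grow by (-2, -1) each step.
step 7: (-64, -2) + (-16, -4) → (-80, -6)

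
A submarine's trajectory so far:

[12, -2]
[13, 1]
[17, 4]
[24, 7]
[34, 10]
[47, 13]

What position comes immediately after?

Successive displacements: [+1, +3], [+4, +3], [+7, +3], [+10, +3], [+13, +3] — each changes by [+3, +0].
step 6: [47, 13] + [+16, +3] → [63, 16]

[63, 16]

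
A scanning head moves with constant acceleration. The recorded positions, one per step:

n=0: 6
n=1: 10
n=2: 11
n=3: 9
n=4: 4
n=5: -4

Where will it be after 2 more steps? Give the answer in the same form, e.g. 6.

-29

Successive displacements: +4, +1, -2, -5, -8 — each changes by -3.
step 6: -4 − 11 → -15
step 7: -15 − 14 → -29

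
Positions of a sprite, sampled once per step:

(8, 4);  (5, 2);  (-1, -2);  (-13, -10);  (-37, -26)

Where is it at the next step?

(-85, -58)

Step-to-step displacements: (-3, -2), (-6, -4), (-12, -8), (-24, -16); each is 2× the previous.
step 5: (-37, -26) + (-48, -32) → (-85, -58)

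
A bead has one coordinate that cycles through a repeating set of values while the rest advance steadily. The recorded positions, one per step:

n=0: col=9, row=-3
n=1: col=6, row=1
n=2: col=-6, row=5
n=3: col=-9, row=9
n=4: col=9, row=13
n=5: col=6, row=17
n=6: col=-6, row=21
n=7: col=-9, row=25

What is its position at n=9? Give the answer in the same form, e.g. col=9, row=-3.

Col: cycles through 9, 6, -6, -9 every 4 steps. Step 9 lands at position 1 of the cycle → 6.
Row: linear, +4 per step → 33 at step 9.

col=6, row=33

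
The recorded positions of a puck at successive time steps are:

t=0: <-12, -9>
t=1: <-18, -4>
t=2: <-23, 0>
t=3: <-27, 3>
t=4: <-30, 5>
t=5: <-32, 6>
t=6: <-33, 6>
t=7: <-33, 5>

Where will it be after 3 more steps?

Successive displacements: <-6, +5>, <-5, +4>, <-4, +3>, <-3, +2>, <-2, +1>, <-1, +0>, <+0, -1> — each changes by <+1, -1>.
step 8: <-33, 5> + <+1, -2> → <-32, 3>
step 9: <-32, 3> + <+2, -3> → <-30, 0>
step 10: <-30, 0> + <+3, -4> → <-27, -4>

<-27, -4>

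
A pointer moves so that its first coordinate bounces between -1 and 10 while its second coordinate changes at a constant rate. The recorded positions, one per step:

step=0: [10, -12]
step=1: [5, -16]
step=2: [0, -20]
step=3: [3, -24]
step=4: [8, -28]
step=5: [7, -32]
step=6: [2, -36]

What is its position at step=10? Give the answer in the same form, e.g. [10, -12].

[4, -52]

The first coordinate reflects between -1 and 10, moving 5 per step.
  step 7: 2 → 1
  step 8: 1 → 6
  step 9: 6 → 9
  step 10: 9 → 4
The second coordinate changes by -4 each step: at step 10 it is -52.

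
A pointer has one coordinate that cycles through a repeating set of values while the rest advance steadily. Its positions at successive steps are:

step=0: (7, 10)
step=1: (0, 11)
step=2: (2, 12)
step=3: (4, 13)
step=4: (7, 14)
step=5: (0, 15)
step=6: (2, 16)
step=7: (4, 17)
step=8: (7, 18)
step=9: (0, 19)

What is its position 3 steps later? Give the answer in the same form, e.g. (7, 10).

First: cycles through 7, 0, 2, 4 every 4 steps. Step 12 lands at position 0 of the cycle → 7.
Second: linear, +1 per step → 22 at step 12.

(7, 22)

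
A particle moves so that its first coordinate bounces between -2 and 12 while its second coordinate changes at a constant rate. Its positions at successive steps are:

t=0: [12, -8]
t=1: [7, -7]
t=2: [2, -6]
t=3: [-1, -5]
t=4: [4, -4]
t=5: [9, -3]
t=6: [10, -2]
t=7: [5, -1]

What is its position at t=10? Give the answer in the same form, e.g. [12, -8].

The first coordinate reflects between -2 and 12, moving 5 per step.
  step 8: 5 → 0
  step 9: 0 → 1
  step 10: 1 → 6
The second coordinate changes by +1 each step: at step 10 it is 2.

[6, 2]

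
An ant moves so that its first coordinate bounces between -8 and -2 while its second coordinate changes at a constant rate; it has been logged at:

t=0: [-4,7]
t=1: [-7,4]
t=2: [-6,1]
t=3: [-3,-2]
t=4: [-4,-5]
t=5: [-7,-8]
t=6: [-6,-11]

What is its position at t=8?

[-4,-17]

The first coordinate travels 3 per step and bounces off the walls at -8 and -2.
  step 7: -6 → -3
  step 8: -3 → -4
The second coordinate changes by -3 each step: at step 8 it is -17.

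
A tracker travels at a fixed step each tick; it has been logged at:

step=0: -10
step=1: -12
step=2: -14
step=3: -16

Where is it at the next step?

Each step adds -2 to the position.
step 4: -16 − 2 → -18

-18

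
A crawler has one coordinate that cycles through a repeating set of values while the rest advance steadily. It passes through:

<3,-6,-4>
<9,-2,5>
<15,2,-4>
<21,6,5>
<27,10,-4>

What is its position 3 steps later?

First: linear, +6 per step → 45 at step 7.
Second: linear, +4 per step → 22 at step 7.
Third: cycles through -4, 5 every 2 steps. Step 7 lands at position 1 of the cycle → 5.

<45,22,5>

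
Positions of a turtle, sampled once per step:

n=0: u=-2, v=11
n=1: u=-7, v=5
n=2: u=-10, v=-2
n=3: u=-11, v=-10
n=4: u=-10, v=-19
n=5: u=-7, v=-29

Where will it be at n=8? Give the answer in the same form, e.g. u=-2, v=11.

Taking differences between consecutive positions: (-5, -6), (-3, -7), (-1, -8), (+1, -9), (+3, -10). These grow by (+2, -1) each step.
step 6: u=-7, v=-29 + (+5, -11) → u=-2, v=-40
step 7: u=-2, v=-40 + (+7, -12) → u=5, v=-52
step 8: u=5, v=-52 + (+9, -13) → u=14, v=-65

u=14, v=-65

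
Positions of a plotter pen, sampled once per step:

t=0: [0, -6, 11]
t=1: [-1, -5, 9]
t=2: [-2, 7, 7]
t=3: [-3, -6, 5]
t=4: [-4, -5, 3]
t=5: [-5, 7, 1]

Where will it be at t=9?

The first coordinate changes by -1 each step, so at step 9 it is 0 + 9·(-1) = -9.
The second coordinate repeats the cycle [-6, -5, 7] with period 3; step 9 mod 3 = 0, giving -6.
The third coordinate changes by -2 each step, so at step 9 it is 11 + 9·(-2) = -7.

[-9, -6, -7]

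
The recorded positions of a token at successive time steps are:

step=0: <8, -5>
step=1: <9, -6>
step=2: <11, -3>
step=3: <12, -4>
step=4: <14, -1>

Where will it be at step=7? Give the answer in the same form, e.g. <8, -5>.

<18, 0>

Step-to-step displacements: <+1, -1>, <+2, +3>, <+1, -1>, <+2, +3> — a repeating cycle of length 2.
step 5: apply <+1, -1> → <15, -2>
step 6: apply <+2, +3> → <17, 1>
step 7: apply <+1, -1> → <18, 0>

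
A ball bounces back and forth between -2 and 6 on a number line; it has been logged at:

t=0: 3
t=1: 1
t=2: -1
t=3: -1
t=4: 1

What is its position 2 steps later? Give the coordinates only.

The value travels 2 per step and bounces off the walls at -2 and 6.
  step 5: 1 → 3
  step 6: 3 → 5

5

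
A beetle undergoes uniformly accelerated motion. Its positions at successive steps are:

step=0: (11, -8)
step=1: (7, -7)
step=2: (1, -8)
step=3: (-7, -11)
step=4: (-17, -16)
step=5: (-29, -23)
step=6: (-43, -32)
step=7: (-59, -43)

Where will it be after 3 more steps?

Taking differences between consecutive positions: (-4, +1), (-6, -1), (-8, -3), (-10, -5), (-12, -7), (-14, -9), (-16, -11). These grow by (-2, -2) each step.
step 8: (-59, -43) + (-18, -13) → (-77, -56)
step 9: (-77, -56) + (-20, -15) → (-97, -71)
step 10: (-97, -71) + (-22, -17) → (-119, -88)

(-119, -88)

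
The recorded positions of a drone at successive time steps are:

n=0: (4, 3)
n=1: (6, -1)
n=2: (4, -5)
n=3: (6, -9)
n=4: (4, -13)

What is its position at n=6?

(4, -21)

The first coordinate repeats the cycle [4, 6] with period 2; step 6 mod 2 = 0, giving 4.
The second coordinate changes by -4 each step, so at step 6 it is 3 + 6·(-4) = -21.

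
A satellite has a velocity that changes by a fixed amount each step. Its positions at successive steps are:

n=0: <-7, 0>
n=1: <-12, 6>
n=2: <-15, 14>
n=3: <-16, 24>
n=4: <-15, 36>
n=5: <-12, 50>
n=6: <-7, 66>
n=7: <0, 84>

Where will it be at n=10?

Taking differences between consecutive positions: <-5, +6>, <-3, +8>, <-1, +10>, <+1, +12>, <+3, +14>, <+5, +16>, <+7, +18>. These grow by <+2, +2> each step.
step 8: <0, 84> + <+9, +20> → <9, 104>
step 9: <9, 104> + <+11, +22> → <20, 126>
step 10: <20, 126> + <+13, +24> → <33, 150>

<33, 150>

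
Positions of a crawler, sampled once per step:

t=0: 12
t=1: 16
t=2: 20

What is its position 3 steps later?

32

Constant displacement of +4 per step.
step 3: 20 + 4 → 24
step 4: 24 + 4 → 28
step 5: 28 + 4 → 32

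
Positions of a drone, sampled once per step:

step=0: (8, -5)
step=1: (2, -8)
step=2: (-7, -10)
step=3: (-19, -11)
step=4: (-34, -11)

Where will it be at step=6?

Successive displacements: (-6, -3), (-9, -2), (-12, -1), (-15, +0) — each changes by (-3, +1).
step 5: (-34, -11) + (-18, +1) → (-52, -10)
step 6: (-52, -10) + (-21, +2) → (-73, -8)

(-73, -8)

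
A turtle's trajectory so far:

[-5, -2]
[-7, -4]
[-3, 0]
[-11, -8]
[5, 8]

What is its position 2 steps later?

[37, 40]

Consecutive displacements [-2, -2], [+4, +4], [-8, -8], [+16, +16] scale by a factor of -2 each step.
step 5: [5, 8] + [-32, -32] → [-27, -24]
step 6: [-27, -24] + [+64, +64] → [37, 40]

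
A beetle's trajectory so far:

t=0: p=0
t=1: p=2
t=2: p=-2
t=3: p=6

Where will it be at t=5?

p=22

Step-to-step displacements: +2, -4, +8; each is -2× the previous.
step 4: 6 − 16 → p=-10
step 5: -10 + 32 → p=22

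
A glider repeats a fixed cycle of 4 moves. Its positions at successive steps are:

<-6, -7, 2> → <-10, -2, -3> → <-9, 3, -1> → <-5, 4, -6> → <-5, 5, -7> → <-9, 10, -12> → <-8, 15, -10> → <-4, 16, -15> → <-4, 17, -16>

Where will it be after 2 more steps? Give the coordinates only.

The moves between consecutive positions are <-4, +5, -5>, <+1, +5, +2>, <+4, +1, -5>, <+0, +1, -1>, <-4, +5, -5>, <+1, +5, +2>, <+4, +1, -5>, <+0, +1, -1>; they repeat the 4-cycle [<-4, +5, -5>, <+1, +5, +2>, <+4, +1, -5>, <+0, +1, -1>].
step 9: apply <-4, +5, -5> → <-8, 22, -21>
step 10: apply <+1, +5, +2> → <-7, 27, -19>

<-7, 27, -19>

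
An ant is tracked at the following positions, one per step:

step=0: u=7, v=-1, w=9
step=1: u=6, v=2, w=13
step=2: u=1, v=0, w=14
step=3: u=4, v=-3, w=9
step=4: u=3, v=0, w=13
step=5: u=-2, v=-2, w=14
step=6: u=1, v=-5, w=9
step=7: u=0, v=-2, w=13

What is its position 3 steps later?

Step-to-step displacements: (-1, +3, +4), (-5, -2, +1), (+3, -3, -5), (-1, +3, +4), (-5, -2, +1), (+3, -3, -5), (-1, +3, +4) — a repeating cycle of length 3.
step 8: apply (-5, -2, +1) → u=-5, v=-4, w=14
step 9: apply (+3, -3, -5) → u=-2, v=-7, w=9
step 10: apply (-1, +3, +4) → u=-3, v=-4, w=13

u=-3, v=-4, w=13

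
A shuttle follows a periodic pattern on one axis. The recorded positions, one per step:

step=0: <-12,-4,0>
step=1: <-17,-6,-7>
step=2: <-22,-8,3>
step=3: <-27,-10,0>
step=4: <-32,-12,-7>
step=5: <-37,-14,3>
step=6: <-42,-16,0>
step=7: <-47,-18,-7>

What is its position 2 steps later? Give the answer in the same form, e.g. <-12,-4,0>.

First: linear, -5 per step → -57 at step 9.
Second: linear, -2 per step → -22 at step 9.
Third: cycles through 0, -7, 3 every 3 steps. Step 9 lands at position 0 of the cycle → 0.

<-57,-22,0>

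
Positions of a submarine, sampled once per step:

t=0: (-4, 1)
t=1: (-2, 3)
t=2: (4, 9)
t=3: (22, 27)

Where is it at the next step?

(76, 81)

The jumps are (+2, +2), (+6, +6), (+18, +18) — a geometric progression with ratio 3.
step 4: (22, 27) + (+54, +54) → (76, 81)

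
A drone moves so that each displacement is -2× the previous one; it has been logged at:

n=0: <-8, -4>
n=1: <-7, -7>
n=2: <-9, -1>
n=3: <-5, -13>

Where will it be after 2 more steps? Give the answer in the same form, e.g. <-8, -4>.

<3, -37>

Consecutive displacements <+1, -3>, <-2, +6>, <+4, -12> scale by a factor of -2 each step.
step 4: <-5, -13> + <-8, +24> → <-13, 11>
step 5: <-13, 11> + <+16, -48> → <3, -37>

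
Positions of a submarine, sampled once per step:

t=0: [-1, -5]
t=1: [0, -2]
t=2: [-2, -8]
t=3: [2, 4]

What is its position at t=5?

Consecutive displacements [+1, +3], [-2, -6], [+4, +12] scale by a factor of -2 each step.
step 4: [2, 4] + [-8, -24] → [-6, -20]
step 5: [-6, -20] + [+16, +48] → [10, 28]

[10, 28]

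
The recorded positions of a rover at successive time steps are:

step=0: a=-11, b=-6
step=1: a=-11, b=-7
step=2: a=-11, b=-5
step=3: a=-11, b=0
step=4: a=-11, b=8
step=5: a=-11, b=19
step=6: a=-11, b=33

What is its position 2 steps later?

a=-11, b=70

Taking differences between consecutive positions: (+0, -1), (+0, +2), (+0, +5), (+0, +8), (+0, +11), (+0, +14). These grow by (+0, +3) each step.
step 7: a=-11, b=33 + (+0, +17) → a=-11, b=50
step 8: a=-11, b=50 + (+0, +20) → a=-11, b=70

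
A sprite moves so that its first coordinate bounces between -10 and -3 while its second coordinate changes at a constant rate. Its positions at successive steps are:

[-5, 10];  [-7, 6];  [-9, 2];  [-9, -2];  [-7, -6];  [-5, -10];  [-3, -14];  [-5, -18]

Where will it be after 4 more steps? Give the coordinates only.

[-7, -34]

The first coordinate reflects between -10 and -3, moving 2 per step.
  step 8: -5 → -7
  step 9: -7 → -9
  step 10: -9 → -9
  step 11: -9 → -7
The second coordinate changes by -4 each step: at step 11 it is -34.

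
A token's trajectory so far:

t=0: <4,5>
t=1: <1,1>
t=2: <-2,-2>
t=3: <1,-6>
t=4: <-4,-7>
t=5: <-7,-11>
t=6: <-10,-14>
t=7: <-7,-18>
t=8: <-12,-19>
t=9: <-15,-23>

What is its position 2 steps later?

Differencing gives <-3,-4>, <-3,-3>, <+3,-4>, <-5,-1>, <-3,-4>, <-3,-3>, <+3,-4>, <-5,-1>, <-3,-4>. This is the pattern <-3,-4>, <-3,-3>, <+3,-4>, <-5,-1> repeated.
step 10: apply <-3,-3> → <-18,-26>
step 11: apply <+3,-4> → <-15,-30>

<-15,-30>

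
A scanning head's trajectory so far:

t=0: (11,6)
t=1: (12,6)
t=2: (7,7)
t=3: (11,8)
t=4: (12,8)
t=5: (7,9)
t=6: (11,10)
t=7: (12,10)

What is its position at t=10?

(12,12)

Step-to-step displacements: (+1,+0), (-5,+1), (+4,+1), (+1,+0), (-5,+1), (+4,+1), (+1,+0) — a repeating cycle of length 3.
step 8: apply (-5,+1) → (7,11)
step 9: apply (+4,+1) → (11,12)
step 10: apply (+1,+0) → (12,12)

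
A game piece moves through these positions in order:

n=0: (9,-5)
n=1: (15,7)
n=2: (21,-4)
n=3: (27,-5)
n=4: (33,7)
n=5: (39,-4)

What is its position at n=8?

(57,-4)

The first coordinate changes by +6 each step, so at step 8 it is 9 + 8·(6) = 57.
The second coordinate repeats the cycle [-5, 7, -4] with period 3; step 8 mod 3 = 2, giving -4.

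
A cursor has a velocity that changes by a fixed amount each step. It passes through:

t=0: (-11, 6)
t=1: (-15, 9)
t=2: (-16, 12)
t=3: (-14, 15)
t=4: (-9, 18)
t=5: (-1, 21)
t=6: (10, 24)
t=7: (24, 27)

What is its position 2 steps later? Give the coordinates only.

First differences are (-4, +3), (-1, +3), (+2, +3), (+5, +3), (+8, +3), (+11, +3), (+14, +3); their common second difference is (+3, +0) (constant acceleration).
step 8: (24, 27) + (+17, +3) → (41, 30)
step 9: (41, 30) + (+20, +3) → (61, 33)

(61, 33)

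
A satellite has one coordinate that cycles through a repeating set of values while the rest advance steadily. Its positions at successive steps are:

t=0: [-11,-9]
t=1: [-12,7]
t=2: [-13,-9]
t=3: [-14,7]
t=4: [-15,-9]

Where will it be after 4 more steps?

[-19,-9]

First: linear, -1 per step → -19 at step 8.
Second: cycles through -9, 7 every 2 steps. Step 8 lands at position 0 of the cycle → -9.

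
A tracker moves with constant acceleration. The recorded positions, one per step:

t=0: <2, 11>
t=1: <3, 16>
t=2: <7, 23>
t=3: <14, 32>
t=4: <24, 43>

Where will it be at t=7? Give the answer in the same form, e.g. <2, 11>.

<72, 88>

Taking differences between consecutive positions: <+1, +5>, <+4, +7>, <+7, +9>, <+10, +11>. These grow by <+3, +2> each step.
step 5: <24, 43> + <+13, +13> → <37, 56>
step 6: <37, 56> + <+16, +15> → <53, 71>
step 7: <53, 71> + <+19, +17> → <72, 88>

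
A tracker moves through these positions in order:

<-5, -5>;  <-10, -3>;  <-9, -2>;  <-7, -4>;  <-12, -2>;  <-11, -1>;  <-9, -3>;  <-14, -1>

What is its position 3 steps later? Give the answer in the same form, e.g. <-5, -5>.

<-16, 0>

Step-to-step displacements: <-5, +2>, <+1, +1>, <+2, -2>, <-5, +2>, <+1, +1>, <+2, -2>, <-5, +2> — a repeating cycle of length 3.
step 8: apply <+1, +1> → <-13, 0>
step 9: apply <+2, -2> → <-11, -2>
step 10: apply <-5, +2> → <-16, 0>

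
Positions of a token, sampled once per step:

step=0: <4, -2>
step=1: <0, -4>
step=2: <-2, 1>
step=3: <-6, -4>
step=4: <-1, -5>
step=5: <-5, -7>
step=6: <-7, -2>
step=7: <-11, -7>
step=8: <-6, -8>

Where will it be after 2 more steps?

Differencing gives <-4, -2>, <-2, +5>, <-4, -5>, <+5, -1>, <-4, -2>, <-2, +5>, <-4, -5>, <+5, -1>. This is the pattern <-4, -2>, <-2, +5>, <-4, -5>, <+5, -1> repeated.
step 9: apply <-4, -2> → <-10, -10>
step 10: apply <-2, +5> → <-12, -5>

<-12, -5>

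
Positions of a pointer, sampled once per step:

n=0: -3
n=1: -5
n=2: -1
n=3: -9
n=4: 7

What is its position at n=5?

Step-to-step displacements: -2, +4, -8, +16; each is -2× the previous.
step 5: 7 − 32 → -25

-25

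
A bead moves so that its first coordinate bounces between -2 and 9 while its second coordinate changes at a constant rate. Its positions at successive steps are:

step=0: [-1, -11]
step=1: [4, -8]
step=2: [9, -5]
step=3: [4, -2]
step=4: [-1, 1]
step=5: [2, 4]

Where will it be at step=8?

The first coordinate travels 5 per step and bounces off the walls at -2 and 9.
  step 6: 2 → 7
  step 7: 7 → 6
  step 8: 6 → 1
The second coordinate changes by +3 each step: at step 8 it is 13.

[1, 13]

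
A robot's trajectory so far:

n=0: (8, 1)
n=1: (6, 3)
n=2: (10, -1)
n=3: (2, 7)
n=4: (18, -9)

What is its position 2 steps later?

(50, -41)

Step-to-step displacements: (-2, +2), (+4, -4), (-8, +8), (+16, -16); each is -2× the previous.
step 5: (18, -9) + (-32, +32) → (-14, 23)
step 6: (-14, 23) + (+64, -64) → (50, -41)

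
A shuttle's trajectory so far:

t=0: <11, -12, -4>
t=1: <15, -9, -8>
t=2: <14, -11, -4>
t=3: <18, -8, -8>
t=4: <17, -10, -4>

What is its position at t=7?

<24, -6, -8>

The moves between consecutive positions are <+4, +3, -4>, <-1, -2, +4>, <+4, +3, -4>, <-1, -2, +4>; they repeat the 2-cycle [<+4, +3, -4>, <-1, -2, +4>].
step 5: apply <+4, +3, -4> → <21, -7, -8>
step 6: apply <-1, -2, +4> → <20, -9, -4>
step 7: apply <+4, +3, -4> → <24, -6, -8>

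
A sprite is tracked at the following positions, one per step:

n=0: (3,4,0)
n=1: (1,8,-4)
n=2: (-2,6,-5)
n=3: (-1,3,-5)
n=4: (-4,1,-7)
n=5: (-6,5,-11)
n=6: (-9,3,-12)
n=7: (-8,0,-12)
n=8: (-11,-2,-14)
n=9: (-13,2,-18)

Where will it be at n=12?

Differencing gives (-2,+4,-4), (-3,-2,-1), (+1,-3,+0), (-3,-2,-2), (-2,+4,-4), (-3,-2,-1), (+1,-3,+0), (-3,-2,-2), (-2,+4,-4). This is the pattern (-2,+4,-4), (-3,-2,-1), (+1,-3,+0), (-3,-2,-2) repeated.
step 10: apply (-3,-2,-1) → (-16,0,-19)
step 11: apply (+1,-3,+0) → (-15,-3,-19)
step 12: apply (-3,-2,-2) → (-18,-5,-21)

(-18,-5,-21)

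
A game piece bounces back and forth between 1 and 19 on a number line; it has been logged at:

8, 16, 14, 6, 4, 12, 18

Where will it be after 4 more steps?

16

The value travels 8 per step and bounces off the walls at 1 and 19.
  step 7: 18 → 10
  step 8: 10 → 2
  step 9: 2 → 8
  step 10: 8 → 16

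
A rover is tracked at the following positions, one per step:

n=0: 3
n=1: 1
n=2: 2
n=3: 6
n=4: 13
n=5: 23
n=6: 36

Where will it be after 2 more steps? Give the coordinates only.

Successive displacements: -2, +1, +4, +7, +10, +13 — each changes by +3.
step 7: 36 + 16 → 52
step 8: 52 + 19 → 71

71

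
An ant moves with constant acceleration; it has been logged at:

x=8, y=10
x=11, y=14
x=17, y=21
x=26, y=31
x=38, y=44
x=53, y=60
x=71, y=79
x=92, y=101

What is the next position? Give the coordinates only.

First differences are (+3,+4), (+6,+7), (+9,+10), (+12,+13), (+15,+16), (+18,+19), (+21,+22); their common second difference is (+3,+3) (constant acceleration).
step 8: x=92, y=101 + (+24,+25) → x=116, y=126

x=116, y=126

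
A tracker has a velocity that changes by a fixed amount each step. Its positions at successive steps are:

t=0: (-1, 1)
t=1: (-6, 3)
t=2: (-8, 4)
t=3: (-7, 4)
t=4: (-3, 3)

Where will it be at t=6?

(14, -2)

First differences are (-5, +2), (-2, +1), (+1, +0), (+4, -1); their common second difference is (+3, -1) (constant acceleration).
step 5: (-3, 3) + (+7, -2) → (4, 1)
step 6: (4, 1) + (+10, -3) → (14, -2)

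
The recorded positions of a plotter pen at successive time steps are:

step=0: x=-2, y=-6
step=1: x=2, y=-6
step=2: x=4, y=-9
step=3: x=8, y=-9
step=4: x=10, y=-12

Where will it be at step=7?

x=20, y=-15

Step-to-step displacements: (+4, +0), (+2, -3), (+4, +0), (+2, -3) — a repeating cycle of length 2.
step 5: apply (+4, +0) → x=14, y=-12
step 6: apply (+2, -3) → x=16, y=-15
step 7: apply (+4, +0) → x=20, y=-15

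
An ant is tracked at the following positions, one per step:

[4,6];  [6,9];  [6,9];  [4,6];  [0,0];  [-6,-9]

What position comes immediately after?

Successive displacements: [+2,+3], [+0,+0], [-2,-3], [-4,-6], [-6,-9] — each changes by [-2,-3].
step 6: [-6,-9] + [-8,-12] → [-14,-21]

[-14,-21]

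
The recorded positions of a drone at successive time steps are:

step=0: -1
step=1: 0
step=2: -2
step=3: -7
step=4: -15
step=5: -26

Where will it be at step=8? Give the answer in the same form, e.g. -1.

-77

First differences are +1, -2, -5, -8, -11; their common second difference is -3 (constant acceleration).
step 6: -26 − 14 → -40
step 7: -40 − 17 → -57
step 8: -57 − 20 → -77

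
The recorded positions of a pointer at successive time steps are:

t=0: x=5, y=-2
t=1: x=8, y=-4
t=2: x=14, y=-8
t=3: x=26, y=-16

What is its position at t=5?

Step-to-step displacements: (+3, -2), (+6, -4), (+12, -8); each is 2× the previous.
step 4: x=26, y=-16 + (+24, -16) → x=50, y=-32
step 5: x=50, y=-32 + (+48, -32) → x=98, y=-64

x=98, y=-64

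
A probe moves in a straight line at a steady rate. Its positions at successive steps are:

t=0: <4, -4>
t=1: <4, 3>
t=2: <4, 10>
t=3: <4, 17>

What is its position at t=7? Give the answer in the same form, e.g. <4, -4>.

<4, 45>

The position changes by <+0, +7> every step.
step 4: <4, 17> + <+0, +7> → <4, 24>
step 5: <4, 24> + <+0, +7> → <4, 31>
step 6: <4, 31> + <+0, +7> → <4, 38>
step 7: <4, 38> + <+0, +7> → <4, 45>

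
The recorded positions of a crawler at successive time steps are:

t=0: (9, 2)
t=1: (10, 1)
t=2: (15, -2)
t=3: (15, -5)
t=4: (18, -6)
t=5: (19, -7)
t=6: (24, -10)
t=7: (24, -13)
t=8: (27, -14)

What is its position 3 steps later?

(33, -21)

Differencing gives (+1, -1), (+5, -3), (+0, -3), (+3, -1), (+1, -1), (+5, -3), (+0, -3), (+3, -1). This is the pattern (+1, -1), (+5, -3), (+0, -3), (+3, -1) repeated.
step 9: apply (+1, -1) → (28, -15)
step 10: apply (+5, -3) → (33, -18)
step 11: apply (+0, -3) → (33, -21)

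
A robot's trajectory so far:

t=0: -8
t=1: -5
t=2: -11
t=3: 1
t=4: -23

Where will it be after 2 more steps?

-71

Consecutive displacements +3, -6, +12, -24 scale by a factor of -2 each step.
step 5: -23 + 48 → 25
step 6: 25 − 96 → -71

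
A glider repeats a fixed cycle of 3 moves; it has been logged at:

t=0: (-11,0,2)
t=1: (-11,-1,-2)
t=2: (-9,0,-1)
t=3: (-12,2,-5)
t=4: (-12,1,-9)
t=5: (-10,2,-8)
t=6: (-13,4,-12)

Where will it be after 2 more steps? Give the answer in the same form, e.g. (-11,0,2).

(-11,4,-15)

Step-to-step displacements: (+0,-1,-4), (+2,+1,+1), (-3,+2,-4), (+0,-1,-4), (+2,+1,+1), (-3,+2,-4) — a repeating cycle of length 3.
step 7: apply (+0,-1,-4) → (-13,3,-16)
step 8: apply (+2,+1,+1) → (-11,4,-15)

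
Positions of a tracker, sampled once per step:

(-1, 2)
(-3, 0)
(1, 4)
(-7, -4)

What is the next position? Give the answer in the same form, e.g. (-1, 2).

The jumps are (-2, -2), (+4, +4), (-8, -8) — a geometric progression with ratio -2.
step 4: (-7, -4) + (+16, +16) → (9, 12)

(9, 12)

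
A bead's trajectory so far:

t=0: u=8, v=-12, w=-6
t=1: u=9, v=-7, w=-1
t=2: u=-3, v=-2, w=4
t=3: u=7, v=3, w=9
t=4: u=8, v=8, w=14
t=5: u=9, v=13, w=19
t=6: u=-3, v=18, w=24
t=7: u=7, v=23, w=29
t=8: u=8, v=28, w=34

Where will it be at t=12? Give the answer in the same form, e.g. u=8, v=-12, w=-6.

u=8, v=48, w=54

U: cycles through 8, 9, -3, 7 every 4 steps. Step 12 lands at position 0 of the cycle → 8.
V: linear, +5 per step → 48 at step 12.
W: linear, +5 per step → 54 at step 12.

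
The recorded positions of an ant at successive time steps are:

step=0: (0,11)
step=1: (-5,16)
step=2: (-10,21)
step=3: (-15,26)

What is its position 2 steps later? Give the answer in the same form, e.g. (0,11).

Constant displacement of (-5,+5) per step.
step 4: (-15,26) + (-5,+5) → (-20,31)
step 5: (-20,31) + (-5,+5) → (-25,36)

(-25,36)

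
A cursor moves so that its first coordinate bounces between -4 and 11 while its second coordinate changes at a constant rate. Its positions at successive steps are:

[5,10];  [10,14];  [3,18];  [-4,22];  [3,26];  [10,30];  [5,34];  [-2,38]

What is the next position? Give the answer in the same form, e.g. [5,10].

[1,42]

The first coordinate travels 7 per step and bounces off the walls at -4 and 11.
  step 8: -2 → 1
The second coordinate changes by +4 each step: at step 8 it is 42.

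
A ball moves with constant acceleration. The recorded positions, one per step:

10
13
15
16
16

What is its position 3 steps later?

First differences are +3, +2, +1, +0; their common second difference is -1 (constant acceleration).
step 5: 16 − 1 → 15
step 6: 15 − 2 → 13
step 7: 13 − 3 → 10

10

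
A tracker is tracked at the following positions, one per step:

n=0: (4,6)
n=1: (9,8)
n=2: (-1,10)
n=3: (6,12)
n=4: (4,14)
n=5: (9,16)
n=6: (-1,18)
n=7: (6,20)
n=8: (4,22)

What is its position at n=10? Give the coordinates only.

(-1,26)

The first coordinate repeats the cycle [4, 9, -1, 6] with period 4; step 10 mod 4 = 2, giving -1.
The second coordinate changes by +2 each step, so at step 10 it is 6 + 10·(2) = 26.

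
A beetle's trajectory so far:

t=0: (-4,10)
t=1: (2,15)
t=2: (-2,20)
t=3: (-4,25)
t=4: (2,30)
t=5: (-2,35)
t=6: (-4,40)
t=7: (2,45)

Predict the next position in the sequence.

The first coordinate repeats the cycle [-4, 2, -2] with period 3; step 8 mod 3 = 2, giving -2.
The second coordinate changes by +5 each step, so at step 8 it is 10 + 8·(5) = 50.

(-2,50)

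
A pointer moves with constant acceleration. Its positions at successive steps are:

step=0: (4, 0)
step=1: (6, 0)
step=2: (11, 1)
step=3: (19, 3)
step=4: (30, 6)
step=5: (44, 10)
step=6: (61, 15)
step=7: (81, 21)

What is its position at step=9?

(130, 36)

Taking differences between consecutive positions: (+2, +0), (+5, +1), (+8, +2), (+11, +3), (+14, +4), (+17, +5), (+20, +6). These grow by (+3, +1) each step.
step 8: (81, 21) + (+23, +7) → (104, 28)
step 9: (104, 28) + (+26, +8) → (130, 36)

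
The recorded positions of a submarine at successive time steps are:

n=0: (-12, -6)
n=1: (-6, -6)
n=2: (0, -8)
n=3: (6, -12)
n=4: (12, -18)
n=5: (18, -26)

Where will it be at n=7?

First differences are (+6, +0), (+6, -2), (+6, -4), (+6, -6), (+6, -8); their common second difference is (+0, -2) (constant acceleration).
step 6: (18, -26) + (+6, -10) → (24, -36)
step 7: (24, -36) + (+6, -12) → (30, -48)

(30, -48)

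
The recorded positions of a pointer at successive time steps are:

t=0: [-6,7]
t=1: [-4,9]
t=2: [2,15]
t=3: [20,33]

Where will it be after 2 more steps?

Consecutive displacements [+2,+2], [+6,+6], [+18,+18] scale by a factor of 3 each step.
step 4: [20,33] + [+54,+54] → [74,87]
step 5: [74,87] + [+162,+162] → [236,249]

[236,249]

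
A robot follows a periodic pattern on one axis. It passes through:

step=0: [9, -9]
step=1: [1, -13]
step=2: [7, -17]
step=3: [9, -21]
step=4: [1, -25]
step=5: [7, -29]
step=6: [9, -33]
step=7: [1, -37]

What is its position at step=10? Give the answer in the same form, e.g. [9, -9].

[1, -49]

The first coordinate repeats the cycle [9, 1, 7] with period 3; step 10 mod 3 = 1, giving 1.
The second coordinate changes by -4 each step, so at step 10 it is -9 + 10·(-4) = -49.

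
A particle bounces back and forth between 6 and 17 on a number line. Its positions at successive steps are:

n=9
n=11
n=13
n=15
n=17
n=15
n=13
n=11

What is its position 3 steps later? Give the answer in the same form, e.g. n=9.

The value travels 2 per step and bounces off the walls at 6 and 17.
  step 8: 11 → 9
  step 9: 9 → 7
  step 10: 7 → 7

n=7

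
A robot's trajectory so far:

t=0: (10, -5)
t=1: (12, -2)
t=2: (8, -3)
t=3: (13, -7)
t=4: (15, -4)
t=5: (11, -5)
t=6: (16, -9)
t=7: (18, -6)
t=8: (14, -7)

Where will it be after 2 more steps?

The moves between consecutive positions are (+2, +3), (-4, -1), (+5, -4), (+2, +3), (-4, -1), (+5, -4), (+2, +3), (-4, -1); they repeat the 3-cycle [(+2, +3), (-4, -1), (+5, -4)].
step 9: apply (+5, -4) → (19, -11)
step 10: apply (+2, +3) → (21, -8)

(21, -8)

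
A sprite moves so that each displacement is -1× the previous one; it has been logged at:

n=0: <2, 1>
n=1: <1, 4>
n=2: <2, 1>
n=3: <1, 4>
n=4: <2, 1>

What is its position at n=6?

Consecutive displacements <-1, +3>, <+1, -3>, <-1, +3>, <+1, -3> scale by a factor of -1 each step.
step 5: <2, 1> + <-1, +3> → <1, 4>
step 6: <1, 4> + <+1, -3> → <2, 1>

<2, 1>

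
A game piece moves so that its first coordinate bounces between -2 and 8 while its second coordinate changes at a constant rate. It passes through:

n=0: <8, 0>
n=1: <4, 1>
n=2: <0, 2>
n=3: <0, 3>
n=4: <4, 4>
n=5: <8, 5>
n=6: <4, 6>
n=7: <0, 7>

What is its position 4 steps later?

<4, 11>

The first coordinate travels 4 per step and bounces off the walls at -2 and 8.
  step 8: 0 → 0
  step 9: 0 → 4
  step 10: 4 → 8
  step 11: 8 → 4
The second coordinate changes by +1 each step: at step 11 it is 11.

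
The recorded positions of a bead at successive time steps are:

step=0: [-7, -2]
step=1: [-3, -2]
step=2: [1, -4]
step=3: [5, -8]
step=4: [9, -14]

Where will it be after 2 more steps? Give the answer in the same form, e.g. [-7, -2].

Taking differences between consecutive positions: [+4, +0], [+4, -2], [+4, -4], [+4, -6]. These grow by [+0, -2] each step.
step 5: [9, -14] + [+4, -8] → [13, -22]
step 6: [13, -22] + [+4, -10] → [17, -32]

[17, -32]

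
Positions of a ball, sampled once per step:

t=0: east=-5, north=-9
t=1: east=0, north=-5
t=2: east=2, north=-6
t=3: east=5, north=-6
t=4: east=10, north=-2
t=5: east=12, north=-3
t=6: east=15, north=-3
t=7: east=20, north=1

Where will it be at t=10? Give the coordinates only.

east=30, north=4

Differencing gives (+5, +4), (+2, -1), (+3, +0), (+5, +4), (+2, -1), (+3, +0), (+5, +4). This is the pattern (+5, +4), (+2, -1), (+3, +0) repeated.
step 8: apply (+2, -1) → east=22, north=0
step 9: apply (+3, +0) → east=25, north=0
step 10: apply (+5, +4) → east=30, north=4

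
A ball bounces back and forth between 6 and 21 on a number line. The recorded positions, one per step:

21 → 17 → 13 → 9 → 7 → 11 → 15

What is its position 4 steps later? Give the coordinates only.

The value reflects between 6 and 21, moving 4 per step.
  step 7: 15 → 19
  step 8: 19 → 19
  step 9: 19 → 15
  step 10: 15 → 11

11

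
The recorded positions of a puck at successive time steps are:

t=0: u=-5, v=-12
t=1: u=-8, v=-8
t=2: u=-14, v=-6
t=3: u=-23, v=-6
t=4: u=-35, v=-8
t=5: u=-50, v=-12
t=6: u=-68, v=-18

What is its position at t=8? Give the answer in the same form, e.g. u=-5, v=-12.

u=-113, v=-36

Successive displacements: (-3, +4), (-6, +2), (-9, +0), (-12, -2), (-15, -4), (-18, -6) — each changes by (-3, -2).
step 7: u=-68, v=-18 + (-21, -8) → u=-89, v=-26
step 8: u=-89, v=-26 + (-24, -10) → u=-113, v=-36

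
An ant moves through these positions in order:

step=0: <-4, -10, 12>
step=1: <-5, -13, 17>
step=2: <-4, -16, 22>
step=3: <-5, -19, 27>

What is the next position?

<-4, -22, 32>

First: cycles through -4, -5 every 2 steps. Step 4 lands at position 0 of the cycle → -4.
Second: linear, -3 per step → -22 at step 4.
Third: linear, +5 per step → 32 at step 4.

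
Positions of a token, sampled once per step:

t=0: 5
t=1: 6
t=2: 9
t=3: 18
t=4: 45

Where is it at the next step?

126

Consecutive displacements +1, +3, +9, +27 scale by a factor of 3 each step.
step 5: 45 + 81 → 126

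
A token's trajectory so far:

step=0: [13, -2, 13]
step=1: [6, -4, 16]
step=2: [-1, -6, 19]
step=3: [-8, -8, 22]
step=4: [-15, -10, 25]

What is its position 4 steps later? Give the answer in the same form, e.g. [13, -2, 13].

The position changes by [-7, -2, +3] every step.
step 5: [-15, -10, 25] + [-7, -2, +3] → [-22, -12, 28]
step 6: [-22, -12, 28] + [-7, -2, +3] → [-29, -14, 31]
step 7: [-29, -14, 31] + [-7, -2, +3] → [-36, -16, 34]
step 8: [-36, -16, 34] + [-7, -2, +3] → [-43, -18, 37]

[-43, -18, 37]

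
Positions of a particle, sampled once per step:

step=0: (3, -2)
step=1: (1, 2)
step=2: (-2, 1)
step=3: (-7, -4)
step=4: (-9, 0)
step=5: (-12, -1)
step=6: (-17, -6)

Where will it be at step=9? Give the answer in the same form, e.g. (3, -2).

(-27, -8)

Step-to-step displacements: (-2, +4), (-3, -1), (-5, -5), (-2, +4), (-3, -1), (-5, -5) — a repeating cycle of length 3.
step 7: apply (-2, +4) → (-19, -2)
step 8: apply (-3, -1) → (-22, -3)
step 9: apply (-5, -5) → (-27, -8)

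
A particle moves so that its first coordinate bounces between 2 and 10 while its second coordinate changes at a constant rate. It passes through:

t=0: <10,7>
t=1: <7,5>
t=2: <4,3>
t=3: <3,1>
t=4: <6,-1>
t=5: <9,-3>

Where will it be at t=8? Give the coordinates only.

The first coordinate travels 3 per step and bounces off the walls at 2 and 10.
  step 6: 9 → 8
  step 7: 8 → 5
  step 8: 5 → 2
The second coordinate changes by -2 each step: at step 8 it is -9.

<2,-9>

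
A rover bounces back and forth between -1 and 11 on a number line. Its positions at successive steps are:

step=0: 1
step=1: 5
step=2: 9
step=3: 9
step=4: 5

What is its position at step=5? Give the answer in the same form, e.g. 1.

1

The value reflects between -1 and 11, moving 4 per step.
  step 5: 5 → 1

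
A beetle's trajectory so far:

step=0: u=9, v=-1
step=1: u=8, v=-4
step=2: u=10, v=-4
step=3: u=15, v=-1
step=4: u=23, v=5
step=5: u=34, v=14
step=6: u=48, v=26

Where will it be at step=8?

u=85, v=59

First differences are (-1, -3), (+2, +0), (+5, +3), (+8, +6), (+11, +9), (+14, +12); their common second difference is (+3, +3) (constant acceleration).
step 7: u=48, v=26 + (+17, +15) → u=65, v=41
step 8: u=65, v=41 + (+20, +18) → u=85, v=59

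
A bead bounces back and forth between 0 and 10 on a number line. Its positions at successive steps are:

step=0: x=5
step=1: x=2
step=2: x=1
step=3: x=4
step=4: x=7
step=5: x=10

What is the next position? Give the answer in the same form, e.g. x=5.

The value reflects between 0 and 10, moving 3 per step.
  step 6: 10 → 7

x=7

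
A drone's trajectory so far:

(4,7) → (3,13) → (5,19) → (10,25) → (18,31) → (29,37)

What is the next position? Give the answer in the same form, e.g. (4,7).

Successive displacements: (-1,+6), (+2,+6), (+5,+6), (+8,+6), (+11,+6) — each changes by (+3,+0).
step 6: (29,37) + (+14,+6) → (43,43)

(43,43)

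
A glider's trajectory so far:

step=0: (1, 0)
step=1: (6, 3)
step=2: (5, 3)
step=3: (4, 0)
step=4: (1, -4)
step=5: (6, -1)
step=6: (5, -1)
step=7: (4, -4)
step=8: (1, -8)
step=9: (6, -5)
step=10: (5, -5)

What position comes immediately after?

The moves between consecutive positions are (+5, +3), (-1, +0), (-1, -3), (-3, -4), (+5, +3), (-1, +0), (-1, -3), (-3, -4), (+5, +3), (-1, +0); they repeat the 4-cycle [(+5, +3), (-1, +0), (-1, -3), (-3, -4)].
step 11: apply (-1, -3) → (4, -8)

(4, -8)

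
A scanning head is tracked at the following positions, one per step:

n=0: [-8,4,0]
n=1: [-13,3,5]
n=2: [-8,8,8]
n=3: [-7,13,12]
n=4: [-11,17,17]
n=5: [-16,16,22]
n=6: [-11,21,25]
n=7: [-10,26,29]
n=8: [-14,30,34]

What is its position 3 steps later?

[-13,39,46]

Step-to-step displacements: [-5,-1,+5], [+5,+5,+3], [+1,+5,+4], [-4,+4,+5], [-5,-1,+5], [+5,+5,+3], [+1,+5,+4], [-4,+4,+5] — a repeating cycle of length 4.
step 9: apply [-5,-1,+5] → [-19,29,39]
step 10: apply [+5,+5,+3] → [-14,34,42]
step 11: apply [+1,+5,+4] → [-13,39,46]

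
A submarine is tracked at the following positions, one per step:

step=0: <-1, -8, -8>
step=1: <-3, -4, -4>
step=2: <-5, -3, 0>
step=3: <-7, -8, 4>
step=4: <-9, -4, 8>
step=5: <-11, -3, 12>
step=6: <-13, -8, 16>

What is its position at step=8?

First: linear, -2 per step → -17 at step 8.
Second: cycles through -8, -4, -3 every 3 steps. Step 8 lands at position 2 of the cycle → -3.
Third: linear, +4 per step → 24 at step 8.

<-17, -3, 24>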